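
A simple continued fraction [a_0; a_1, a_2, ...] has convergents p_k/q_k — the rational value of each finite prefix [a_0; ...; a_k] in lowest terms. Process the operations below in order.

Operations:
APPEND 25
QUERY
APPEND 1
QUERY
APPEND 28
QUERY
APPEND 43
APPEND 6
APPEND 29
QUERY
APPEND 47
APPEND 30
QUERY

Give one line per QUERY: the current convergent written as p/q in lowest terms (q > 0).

25/1
26/1
753/29
5692712/219241
8038272122/309574561

APPEND 25: p_0 = 25·1 + 0 = 25, q_0 = 25·0 + 1 = 1 → 25/1
APPEND 1: p_1 = 1·25 + 1 = 26, q_1 = 1·1 + 0 = 1 → 26/1
APPEND 28: p_2 = 28·26 + 25 = 753, q_2 = 28·1 + 1 = 29 → 753/29
APPEND 43: p_3 = 43·753 + 26 = 32405, q_3 = 43·29 + 1 = 1248 → 32405/1248
APPEND 6: p_4 = 6·32405 + 753 = 195183, q_4 = 6·1248 + 29 = 7517 → 195183/7517
APPEND 29: p_5 = 29·195183 + 32405 = 5692712, q_5 = 29·7517 + 1248 = 219241 → 5692712/219241
APPEND 47: p_6 = 47·5692712 + 195183 = 267752647, q_6 = 47·219241 + 7517 = 10311844 → 267752647/10311844
APPEND 30: p_7 = 30·267752647 + 5692712 = 8038272122, q_7 = 30·10311844 + 219241 = 309574561 → 8038272122/309574561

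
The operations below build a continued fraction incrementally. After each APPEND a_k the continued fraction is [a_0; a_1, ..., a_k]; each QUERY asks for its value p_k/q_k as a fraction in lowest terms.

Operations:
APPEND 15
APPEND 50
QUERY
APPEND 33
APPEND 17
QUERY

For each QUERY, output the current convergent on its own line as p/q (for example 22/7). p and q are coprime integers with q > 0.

APPEND 15: p_0 = 15·1 + 0 = 15, q_0 = 15·0 + 1 = 1 → 15/1
APPEND 50: p_1 = 50·15 + 1 = 751, q_1 = 50·1 + 0 = 50 → 751/50
APPEND 33: p_2 = 33·751 + 15 = 24798, q_2 = 33·50 + 1 = 1651 → 24798/1651
APPEND 17: p_3 = 17·24798 + 751 = 422317, q_3 = 17·1651 + 50 = 28117 → 422317/28117

751/50
422317/28117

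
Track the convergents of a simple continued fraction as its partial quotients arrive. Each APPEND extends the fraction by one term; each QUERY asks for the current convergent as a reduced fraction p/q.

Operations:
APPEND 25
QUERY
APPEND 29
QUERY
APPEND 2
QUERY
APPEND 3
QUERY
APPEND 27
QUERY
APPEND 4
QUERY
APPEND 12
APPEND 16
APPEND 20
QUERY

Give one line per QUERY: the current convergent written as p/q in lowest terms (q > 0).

25/1
726/29
1477/59
5157/206
140716/5621
568021/22690
2244547148/89660021

APPEND 25: p_0 = 25·1 + 0 = 25, q_0 = 25·0 + 1 = 1 → 25/1
APPEND 29: p_1 = 29·25 + 1 = 726, q_1 = 29·1 + 0 = 29 → 726/29
APPEND 2: p_2 = 2·726 + 25 = 1477, q_2 = 2·29 + 1 = 59 → 1477/59
APPEND 3: p_3 = 3·1477 + 726 = 5157, q_3 = 3·59 + 29 = 206 → 5157/206
APPEND 27: p_4 = 27·5157 + 1477 = 140716, q_4 = 27·206 + 59 = 5621 → 140716/5621
APPEND 4: p_5 = 4·140716 + 5157 = 568021, q_5 = 4·5621 + 206 = 22690 → 568021/22690
APPEND 12: p_6 = 12·568021 + 140716 = 6956968, q_6 = 12·22690 + 5621 = 277901 → 6956968/277901
APPEND 16: p_7 = 16·6956968 + 568021 = 111879509, q_7 = 16·277901 + 22690 = 4469106 → 111879509/4469106
APPEND 20: p_8 = 20·111879509 + 6956968 = 2244547148, q_8 = 20·4469106 + 277901 = 89660021 → 2244547148/89660021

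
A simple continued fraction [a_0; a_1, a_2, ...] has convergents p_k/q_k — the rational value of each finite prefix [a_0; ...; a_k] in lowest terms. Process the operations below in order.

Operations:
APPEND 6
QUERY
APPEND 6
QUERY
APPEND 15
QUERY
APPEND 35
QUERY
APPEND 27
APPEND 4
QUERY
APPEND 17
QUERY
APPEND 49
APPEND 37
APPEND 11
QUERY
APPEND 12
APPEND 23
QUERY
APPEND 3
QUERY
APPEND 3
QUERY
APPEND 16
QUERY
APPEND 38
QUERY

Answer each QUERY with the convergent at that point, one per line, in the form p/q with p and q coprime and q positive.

APPEND 6: p_0 = 6·1 + 0 = 6, q_0 = 6·0 + 1 = 1 → 6/1
APPEND 6: p_1 = 6·6 + 1 = 37, q_1 = 6·1 + 0 = 6 → 37/6
APPEND 15: p_2 = 15·37 + 6 = 561, q_2 = 15·6 + 1 = 91 → 561/91
APPEND 35: p_3 = 35·561 + 37 = 19672, q_3 = 35·91 + 6 = 3191 → 19672/3191
APPEND 27: p_4 = 27·19672 + 561 = 531705, q_4 = 27·3191 + 91 = 86248 → 531705/86248
APPEND 4: p_5 = 4·531705 + 19672 = 2146492, q_5 = 4·86248 + 3191 = 348183 → 2146492/348183
APPEND 17: p_6 = 17·2146492 + 531705 = 37022069, q_6 = 17·348183 + 86248 = 6005359 → 37022069/6005359
APPEND 49: p_7 = 49·37022069 + 2146492 = 1816227873, q_7 = 49·6005359 + 348183 = 294610774 → 1816227873/294610774
APPEND 37: p_8 = 37·1816227873 + 37022069 = 67237453370, q_8 = 37·294610774 + 6005359 = 10906603997 → 67237453370/10906603997
APPEND 11: p_9 = 11·67237453370 + 1816227873 = 741428214943, q_9 = 11·10906603997 + 294610774 = 120267254741 → 741428214943/120267254741
APPEND 12: p_10 = 12·741428214943 + 67237453370 = 8964376032686, q_10 = 12·120267254741 + 10906603997 = 1454113660889 → 8964376032686/1454113660889
APPEND 23: p_11 = 23·8964376032686 + 741428214943 = 206922076966721, q_11 = 23·1454113660889 + 120267254741 = 33564881455188 → 206922076966721/33564881455188
APPEND 3: p_12 = 3·206922076966721 + 8964376032686 = 629730606932849, q_12 = 3·33564881455188 + 1454113660889 = 102148758026453 → 629730606932849/102148758026453
APPEND 3: p_13 = 3·629730606932849 + 206922076966721 = 2096113897765268, q_13 = 3·102148758026453 + 33564881455188 = 340011155534547 → 2096113897765268/340011155534547
APPEND 16: p_14 = 16·2096113897765268 + 629730606932849 = 34167552971177137, q_14 = 16·340011155534547 + 102148758026453 = 5542327246579205 → 34167552971177137/5542327246579205
APPEND 38: p_15 = 38·34167552971177137 + 2096113897765268 = 1300463126802496474, q_15 = 38·5542327246579205 + 340011155534547 = 210948446525544337 → 1300463126802496474/210948446525544337

6/1
37/6
561/91
19672/3191
2146492/348183
37022069/6005359
741428214943/120267254741
206922076966721/33564881455188
629730606932849/102148758026453
2096113897765268/340011155534547
34167552971177137/5542327246579205
1300463126802496474/210948446525544337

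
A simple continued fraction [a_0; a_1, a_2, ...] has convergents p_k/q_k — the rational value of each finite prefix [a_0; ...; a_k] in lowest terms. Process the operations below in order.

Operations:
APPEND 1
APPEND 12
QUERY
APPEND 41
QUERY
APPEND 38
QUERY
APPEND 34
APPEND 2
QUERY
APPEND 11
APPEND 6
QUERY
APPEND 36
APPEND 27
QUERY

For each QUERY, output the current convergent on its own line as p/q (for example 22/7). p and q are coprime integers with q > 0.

APPEND 1: p_0 = 1·1 + 0 = 1, q_0 = 1·0 + 1 = 1 → 1/1
APPEND 12: p_1 = 12·1 + 1 = 13, q_1 = 12·1 + 0 = 12 → 13/12
APPEND 41: p_2 = 41·13 + 1 = 534, q_2 = 41·12 + 1 = 493 → 534/493
APPEND 38: p_3 = 38·534 + 13 = 20305, q_3 = 38·493 + 12 = 18746 → 20305/18746
APPEND 34: p_4 = 34·20305 + 534 = 690904, q_4 = 34·18746 + 493 = 637857 → 690904/637857
APPEND 2: p_5 = 2·690904 + 20305 = 1402113, q_5 = 2·637857 + 18746 = 1294460 → 1402113/1294460
APPEND 11: p_6 = 11·1402113 + 690904 = 16114147, q_6 = 11·1294460 + 637857 = 14876917 → 16114147/14876917
APPEND 6: p_7 = 6·16114147 + 1402113 = 98086995, q_7 = 6·14876917 + 1294460 = 90555962 → 98086995/90555962
APPEND 36: p_8 = 36·98086995 + 16114147 = 3547245967, q_8 = 36·90555962 + 14876917 = 3274891549 → 3547245967/3274891549
APPEND 27: p_9 = 27·3547245967 + 98086995 = 95873728104, q_9 = 27·3274891549 + 90555962 = 88512627785 → 95873728104/88512627785

13/12
534/493
20305/18746
1402113/1294460
98086995/90555962
95873728104/88512627785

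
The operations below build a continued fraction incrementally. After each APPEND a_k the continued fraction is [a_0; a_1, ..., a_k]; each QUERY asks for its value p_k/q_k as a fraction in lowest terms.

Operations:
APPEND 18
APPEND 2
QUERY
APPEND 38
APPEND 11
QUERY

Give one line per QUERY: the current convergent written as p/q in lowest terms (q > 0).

37/2
15701/849

APPEND 18: p_0 = 18·1 + 0 = 18, q_0 = 18·0 + 1 = 1 → 18/1
APPEND 2: p_1 = 2·18 + 1 = 37, q_1 = 2·1 + 0 = 2 → 37/2
APPEND 38: p_2 = 38·37 + 18 = 1424, q_2 = 38·2 + 1 = 77 → 1424/77
APPEND 11: p_3 = 11·1424 + 37 = 15701, q_3 = 11·77 + 2 = 849 → 15701/849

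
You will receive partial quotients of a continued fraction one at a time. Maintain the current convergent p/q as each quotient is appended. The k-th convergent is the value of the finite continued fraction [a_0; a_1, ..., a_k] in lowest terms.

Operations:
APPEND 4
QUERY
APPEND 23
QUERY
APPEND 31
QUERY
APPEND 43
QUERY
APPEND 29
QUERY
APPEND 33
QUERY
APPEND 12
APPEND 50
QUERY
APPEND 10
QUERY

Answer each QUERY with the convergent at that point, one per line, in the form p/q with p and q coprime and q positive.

4/1
93/23
2887/714
124234/30725
3605673/891739
119111443/29458112
71766260893/17748912262
719095551919/177843511703

APPEND 4: p_0 = 4·1 + 0 = 4, q_0 = 4·0 + 1 = 1 → 4/1
APPEND 23: p_1 = 23·4 + 1 = 93, q_1 = 23·1 + 0 = 23 → 93/23
APPEND 31: p_2 = 31·93 + 4 = 2887, q_2 = 31·23 + 1 = 714 → 2887/714
APPEND 43: p_3 = 43·2887 + 93 = 124234, q_3 = 43·714 + 23 = 30725 → 124234/30725
APPEND 29: p_4 = 29·124234 + 2887 = 3605673, q_4 = 29·30725 + 714 = 891739 → 3605673/891739
APPEND 33: p_5 = 33·3605673 + 124234 = 119111443, q_5 = 33·891739 + 30725 = 29458112 → 119111443/29458112
APPEND 12: p_6 = 12·119111443 + 3605673 = 1432942989, q_6 = 12·29458112 + 891739 = 354389083 → 1432942989/354389083
APPEND 50: p_7 = 50·1432942989 + 119111443 = 71766260893, q_7 = 50·354389083 + 29458112 = 17748912262 → 71766260893/17748912262
APPEND 10: p_8 = 10·71766260893 + 1432942989 = 719095551919, q_8 = 10·17748912262 + 354389083 = 177843511703 → 719095551919/177843511703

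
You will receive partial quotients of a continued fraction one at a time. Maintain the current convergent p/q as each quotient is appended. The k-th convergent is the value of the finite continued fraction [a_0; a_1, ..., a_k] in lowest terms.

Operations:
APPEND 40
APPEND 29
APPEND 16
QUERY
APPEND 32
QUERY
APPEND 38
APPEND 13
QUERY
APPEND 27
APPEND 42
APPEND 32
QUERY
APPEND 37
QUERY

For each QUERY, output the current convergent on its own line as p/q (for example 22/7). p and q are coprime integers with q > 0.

18616/465
596873/14909
295694143/7386000
10778126233171/269221566415
399127236870812/9969604881649

APPEND 40: p_0 = 40·1 + 0 = 40, q_0 = 40·0 + 1 = 1 → 40/1
APPEND 29: p_1 = 29·40 + 1 = 1161, q_1 = 29·1 + 0 = 29 → 1161/29
APPEND 16: p_2 = 16·1161 + 40 = 18616, q_2 = 16·29 + 1 = 465 → 18616/465
APPEND 32: p_3 = 32·18616 + 1161 = 596873, q_3 = 32·465 + 29 = 14909 → 596873/14909
APPEND 38: p_4 = 38·596873 + 18616 = 22699790, q_4 = 38·14909 + 465 = 567007 → 22699790/567007
APPEND 13: p_5 = 13·22699790 + 596873 = 295694143, q_5 = 13·567007 + 14909 = 7386000 → 295694143/7386000
APPEND 27: p_6 = 27·295694143 + 22699790 = 8006441651, q_6 = 27·7386000 + 567007 = 199989007 → 8006441651/199989007
APPEND 42: p_7 = 42·8006441651 + 295694143 = 336566243485, q_7 = 42·199989007 + 7386000 = 8406924294 → 336566243485/8406924294
APPEND 32: p_8 = 32·336566243485 + 8006441651 = 10778126233171, q_8 = 32·8406924294 + 199989007 = 269221566415 → 10778126233171/269221566415
APPEND 37: p_9 = 37·10778126233171 + 336566243485 = 399127236870812, q_9 = 37·269221566415 + 8406924294 = 9969604881649 → 399127236870812/9969604881649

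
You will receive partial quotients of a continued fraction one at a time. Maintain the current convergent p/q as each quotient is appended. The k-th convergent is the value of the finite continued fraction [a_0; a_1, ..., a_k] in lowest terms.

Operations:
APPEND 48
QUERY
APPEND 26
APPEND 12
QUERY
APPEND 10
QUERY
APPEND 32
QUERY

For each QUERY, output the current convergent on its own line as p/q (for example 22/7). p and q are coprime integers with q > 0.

48/1
15036/313
151609/3156
4866524/101305

APPEND 48: p_0 = 48·1 + 0 = 48, q_0 = 48·0 + 1 = 1 → 48/1
APPEND 26: p_1 = 26·48 + 1 = 1249, q_1 = 26·1 + 0 = 26 → 1249/26
APPEND 12: p_2 = 12·1249 + 48 = 15036, q_2 = 12·26 + 1 = 313 → 15036/313
APPEND 10: p_3 = 10·15036 + 1249 = 151609, q_3 = 10·313 + 26 = 3156 → 151609/3156
APPEND 32: p_4 = 32·151609 + 15036 = 4866524, q_4 = 32·3156 + 313 = 101305 → 4866524/101305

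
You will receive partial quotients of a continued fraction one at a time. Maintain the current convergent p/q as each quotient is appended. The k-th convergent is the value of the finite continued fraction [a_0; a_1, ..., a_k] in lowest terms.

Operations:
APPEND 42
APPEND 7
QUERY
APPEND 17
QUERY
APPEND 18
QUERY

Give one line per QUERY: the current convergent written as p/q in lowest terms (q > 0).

APPEND 42: p_0 = 42·1 + 0 = 42, q_0 = 42·0 + 1 = 1 → 42/1
APPEND 7: p_1 = 7·42 + 1 = 295, q_1 = 7·1 + 0 = 7 → 295/7
APPEND 17: p_2 = 17·295 + 42 = 5057, q_2 = 17·7 + 1 = 120 → 5057/120
APPEND 18: p_3 = 18·5057 + 295 = 91321, q_3 = 18·120 + 7 = 2167 → 91321/2167

295/7
5057/120
91321/2167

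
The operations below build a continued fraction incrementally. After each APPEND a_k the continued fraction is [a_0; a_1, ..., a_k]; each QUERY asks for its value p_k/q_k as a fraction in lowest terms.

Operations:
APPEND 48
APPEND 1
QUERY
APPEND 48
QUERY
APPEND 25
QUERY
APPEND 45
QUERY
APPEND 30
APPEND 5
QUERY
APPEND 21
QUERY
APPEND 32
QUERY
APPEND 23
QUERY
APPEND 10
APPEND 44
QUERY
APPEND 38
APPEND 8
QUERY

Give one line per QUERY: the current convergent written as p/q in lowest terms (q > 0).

49/1
2400/49
60049/1226
2704605/55219
408695600/8344199
8663805799/176885975
277650481168/5668695399
6394624872663/130556880152
2832246190015775/57825006744588
864348879148473759/17647116957074692

APPEND 48: p_0 = 48·1 + 0 = 48, q_0 = 48·0 + 1 = 1 → 48/1
APPEND 1: p_1 = 1·48 + 1 = 49, q_1 = 1·1 + 0 = 1 → 49/1
APPEND 48: p_2 = 48·49 + 48 = 2400, q_2 = 48·1 + 1 = 49 → 2400/49
APPEND 25: p_3 = 25·2400 + 49 = 60049, q_3 = 25·49 + 1 = 1226 → 60049/1226
APPEND 45: p_4 = 45·60049 + 2400 = 2704605, q_4 = 45·1226 + 49 = 55219 → 2704605/55219
APPEND 30: p_5 = 30·2704605 + 60049 = 81198199, q_5 = 30·55219 + 1226 = 1657796 → 81198199/1657796
APPEND 5: p_6 = 5·81198199 + 2704605 = 408695600, q_6 = 5·1657796 + 55219 = 8344199 → 408695600/8344199
APPEND 21: p_7 = 21·408695600 + 81198199 = 8663805799, q_7 = 21·8344199 + 1657796 = 176885975 → 8663805799/176885975
APPEND 32: p_8 = 32·8663805799 + 408695600 = 277650481168, q_8 = 32·176885975 + 8344199 = 5668695399 → 277650481168/5668695399
APPEND 23: p_9 = 23·277650481168 + 8663805799 = 6394624872663, q_9 = 23·5668695399 + 176885975 = 130556880152 → 6394624872663/130556880152
APPEND 10: p_10 = 10·6394624872663 + 277650481168 = 64223899207798, q_10 = 10·130556880152 + 5668695399 = 1311237496919 → 64223899207798/1311237496919
APPEND 44: p_11 = 44·64223899207798 + 6394624872663 = 2832246190015775, q_11 = 44·1311237496919 + 130556880152 = 57825006744588 → 2832246190015775/57825006744588
APPEND 38: p_12 = 38·2832246190015775 + 64223899207798 = 107689579119807248, q_12 = 38·57825006744588 + 1311237496919 = 2198661493791263 → 107689579119807248/2198661493791263
APPEND 8: p_13 = 8·107689579119807248 + 2832246190015775 = 864348879148473759, q_13 = 8·2198661493791263 + 57825006744588 = 17647116957074692 → 864348879148473759/17647116957074692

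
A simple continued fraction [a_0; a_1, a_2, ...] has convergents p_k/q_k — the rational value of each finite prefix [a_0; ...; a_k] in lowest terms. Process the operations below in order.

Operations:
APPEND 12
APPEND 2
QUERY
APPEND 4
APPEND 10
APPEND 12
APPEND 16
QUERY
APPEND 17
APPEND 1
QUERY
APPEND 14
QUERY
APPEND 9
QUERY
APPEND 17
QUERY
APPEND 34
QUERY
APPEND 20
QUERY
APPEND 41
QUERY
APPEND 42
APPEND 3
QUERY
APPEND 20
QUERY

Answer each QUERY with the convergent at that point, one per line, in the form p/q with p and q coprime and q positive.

APPEND 12: p_0 = 12·1 + 0 = 12, q_0 = 12·0 + 1 = 1 → 12/1
APPEND 2: p_1 = 2·12 + 1 = 25, q_1 = 2·1 + 0 = 2 → 25/2
APPEND 4: p_2 = 4·25 + 12 = 112, q_2 = 4·2 + 1 = 9 → 112/9
APPEND 10: p_3 = 10·112 + 25 = 1145, q_3 = 10·9 + 2 = 92 → 1145/92
APPEND 12: p_4 = 12·1145 + 112 = 13852, q_4 = 12·92 + 9 = 1113 → 13852/1113
APPEND 16: p_5 = 16·13852 + 1145 = 222777, q_5 = 16·1113 + 92 = 17900 → 222777/17900
APPEND 17: p_6 = 17·222777 + 13852 = 3801061, q_6 = 17·17900 + 1113 = 305413 → 3801061/305413
APPEND 1: p_7 = 1·3801061 + 222777 = 4023838, q_7 = 1·305413 + 17900 = 323313 → 4023838/323313
APPEND 14: p_8 = 14·4023838 + 3801061 = 60134793, q_8 = 14·323313 + 305413 = 4831795 → 60134793/4831795
APPEND 9: p_9 = 9·60134793 + 4023838 = 545236975, q_9 = 9·4831795 + 323313 = 43809468 → 545236975/43809468
APPEND 17: p_10 = 17·545236975 + 60134793 = 9329163368, q_10 = 17·43809468 + 4831795 = 749592751 → 9329163368/749592751
APPEND 34: p_11 = 34·9329163368 + 545236975 = 317736791487, q_11 = 34·749592751 + 43809468 = 25529963002 → 317736791487/25529963002
APPEND 20: p_12 = 20·317736791487 + 9329163368 = 6364064993108, q_12 = 20·25529963002 + 749592751 = 511348852791 → 6364064993108/511348852791
APPEND 41: p_13 = 41·6364064993108 + 317736791487 = 261244401508915, q_13 = 41·511348852791 + 25529963002 = 20990832927433 → 261244401508915/20990832927433
APPEND 42: p_14 = 42·261244401508915 + 6364064993108 = 10978628928367538, q_14 = 42·20990832927433 + 511348852791 = 882126331804977 → 10978628928367538/882126331804977
APPEND 3: p_15 = 3·10978628928367538 + 261244401508915 = 33197131186611529, q_15 = 3·882126331804977 + 20990832927433 = 2667369828342364 → 33197131186611529/2667369828342364
APPEND 20: p_16 = 20·33197131186611529 + 10978628928367538 = 674921252660598118, q_16 = 20·2667369828342364 + 882126331804977 = 54229522898652257 → 674921252660598118/54229522898652257

25/2
222777/17900
4023838/323313
60134793/4831795
545236975/43809468
9329163368/749592751
317736791487/25529963002
6364064993108/511348852791
261244401508915/20990832927433
33197131186611529/2667369828342364
674921252660598118/54229522898652257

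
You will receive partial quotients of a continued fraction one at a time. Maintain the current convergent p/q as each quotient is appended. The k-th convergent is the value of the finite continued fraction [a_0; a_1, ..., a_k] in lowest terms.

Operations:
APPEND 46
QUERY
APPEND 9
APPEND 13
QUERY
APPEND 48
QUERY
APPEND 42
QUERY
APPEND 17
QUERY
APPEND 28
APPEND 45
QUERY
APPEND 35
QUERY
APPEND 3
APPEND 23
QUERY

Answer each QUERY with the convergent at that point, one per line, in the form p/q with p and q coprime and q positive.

46/1
5441/118
261583/5673
10991927/238384
187124342/4058201
236458431977/5128118741
8281295592698/179598023947
585129235424331/12689808407333

APPEND 46: p_0 = 46·1 + 0 = 46, q_0 = 46·0 + 1 = 1 → 46/1
APPEND 9: p_1 = 9·46 + 1 = 415, q_1 = 9·1 + 0 = 9 → 415/9
APPEND 13: p_2 = 13·415 + 46 = 5441, q_2 = 13·9 + 1 = 118 → 5441/118
APPEND 48: p_3 = 48·5441 + 415 = 261583, q_3 = 48·118 + 9 = 5673 → 261583/5673
APPEND 42: p_4 = 42·261583 + 5441 = 10991927, q_4 = 42·5673 + 118 = 238384 → 10991927/238384
APPEND 17: p_5 = 17·10991927 + 261583 = 187124342, q_5 = 17·238384 + 5673 = 4058201 → 187124342/4058201
APPEND 28: p_6 = 28·187124342 + 10991927 = 5250473503, q_6 = 28·4058201 + 238384 = 113868012 → 5250473503/113868012
APPEND 45: p_7 = 45·5250473503 + 187124342 = 236458431977, q_7 = 45·113868012 + 4058201 = 5128118741 → 236458431977/5128118741
APPEND 35: p_8 = 35·236458431977 + 5250473503 = 8281295592698, q_8 = 35·5128118741 + 113868012 = 179598023947 → 8281295592698/179598023947
APPEND 3: p_9 = 3·8281295592698 + 236458431977 = 25080345210071, q_9 = 3·179598023947 + 5128118741 = 543922190582 → 25080345210071/543922190582
APPEND 23: p_10 = 23·25080345210071 + 8281295592698 = 585129235424331, q_10 = 23·543922190582 + 179598023947 = 12689808407333 → 585129235424331/12689808407333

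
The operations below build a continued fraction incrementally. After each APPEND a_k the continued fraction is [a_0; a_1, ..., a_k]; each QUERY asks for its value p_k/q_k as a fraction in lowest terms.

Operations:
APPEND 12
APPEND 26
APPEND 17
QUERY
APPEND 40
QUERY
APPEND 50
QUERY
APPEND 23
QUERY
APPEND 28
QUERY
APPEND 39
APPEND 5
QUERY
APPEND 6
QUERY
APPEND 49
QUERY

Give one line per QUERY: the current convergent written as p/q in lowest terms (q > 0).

5333/443
213633/17746
10686983/887743
246014242/20435835
6899085759/573091123
1353450879974/112428039283
8390015638687/696939225330
412464217175637/34262450080453

APPEND 12: p_0 = 12·1 + 0 = 12, q_0 = 12·0 + 1 = 1 → 12/1
APPEND 26: p_1 = 26·12 + 1 = 313, q_1 = 26·1 + 0 = 26 → 313/26
APPEND 17: p_2 = 17·313 + 12 = 5333, q_2 = 17·26 + 1 = 443 → 5333/443
APPEND 40: p_3 = 40·5333 + 313 = 213633, q_3 = 40·443 + 26 = 17746 → 213633/17746
APPEND 50: p_4 = 50·213633 + 5333 = 10686983, q_4 = 50·17746 + 443 = 887743 → 10686983/887743
APPEND 23: p_5 = 23·10686983 + 213633 = 246014242, q_5 = 23·887743 + 17746 = 20435835 → 246014242/20435835
APPEND 28: p_6 = 28·246014242 + 10686983 = 6899085759, q_6 = 28·20435835 + 887743 = 573091123 → 6899085759/573091123
APPEND 39: p_7 = 39·6899085759 + 246014242 = 269310358843, q_7 = 39·573091123 + 20435835 = 22370989632 → 269310358843/22370989632
APPEND 5: p_8 = 5·269310358843 + 6899085759 = 1353450879974, q_8 = 5·22370989632 + 573091123 = 112428039283 → 1353450879974/112428039283
APPEND 6: p_9 = 6·1353450879974 + 269310358843 = 8390015638687, q_9 = 6·112428039283 + 22370989632 = 696939225330 → 8390015638687/696939225330
APPEND 49: p_10 = 49·8390015638687 + 1353450879974 = 412464217175637, q_10 = 49·696939225330 + 112428039283 = 34262450080453 → 412464217175637/34262450080453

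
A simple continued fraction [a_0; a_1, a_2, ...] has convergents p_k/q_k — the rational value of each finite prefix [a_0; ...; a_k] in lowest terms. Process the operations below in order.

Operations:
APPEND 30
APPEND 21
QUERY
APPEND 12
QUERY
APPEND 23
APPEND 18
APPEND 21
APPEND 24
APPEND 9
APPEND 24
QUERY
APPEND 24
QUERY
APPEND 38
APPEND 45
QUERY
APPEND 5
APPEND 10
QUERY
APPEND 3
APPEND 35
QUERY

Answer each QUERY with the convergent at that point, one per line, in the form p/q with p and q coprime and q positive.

APPEND 30: p_0 = 30·1 + 0 = 30, q_0 = 30·0 + 1 = 1 → 30/1
APPEND 21: p_1 = 21·30 + 1 = 631, q_1 = 21·1 + 0 = 21 → 631/21
APPEND 12: p_2 = 12·631 + 30 = 7602, q_2 = 12·21 + 1 = 253 → 7602/253
APPEND 23: p_3 = 23·7602 + 631 = 175477, q_3 = 23·253 + 21 = 5840 → 175477/5840
APPEND 18: p_4 = 18·175477 + 7602 = 3166188, q_4 = 18·5840 + 253 = 105373 → 3166188/105373
APPEND 21: p_5 = 21·3166188 + 175477 = 66665425, q_5 = 21·105373 + 5840 = 2218673 → 66665425/2218673
APPEND 24: p_6 = 24·66665425 + 3166188 = 1603136388, q_6 = 24·2218673 + 105373 = 53353525 → 1603136388/53353525
APPEND 9: p_7 = 9·1603136388 + 66665425 = 14494892917, q_7 = 9·53353525 + 2218673 = 482400398 → 14494892917/482400398
APPEND 24: p_8 = 24·14494892917 + 1603136388 = 349480566396, q_8 = 24·482400398 + 53353525 = 11630963077 → 349480566396/11630963077
APPEND 24: p_9 = 24·349480566396 + 14494892917 = 8402028486421, q_9 = 24·11630963077 + 482400398 = 279625514246 → 8402028486421/279625514246
APPEND 38: p_10 = 38·8402028486421 + 349480566396 = 319626563050394, q_10 = 38·279625514246 + 11630963077 = 10637400504425 → 319626563050394/10637400504425
APPEND 45: p_11 = 45·319626563050394 + 8402028486421 = 14391597365754151, q_11 = 45·10637400504425 + 279625514246 = 478962648213371 → 14391597365754151/478962648213371
APPEND 5: p_12 = 5·14391597365754151 + 319626563050394 = 72277613391821149, q_12 = 5·478962648213371 + 10637400504425 = 2405450641571280 → 72277613391821149/2405450641571280
APPEND 10: p_13 = 10·72277613391821149 + 14391597365754151 = 737167731283965641, q_13 = 10·2405450641571280 + 478962648213371 = 24533469063926171 → 737167731283965641/24533469063926171
APPEND 3: p_14 = 3·737167731283965641 + 72277613391821149 = 2283780807243718072, q_14 = 3·24533469063926171 + 2405450641571280 = 76005857833349793 → 2283780807243718072/76005857833349793
APPEND 35: p_15 = 35·2283780807243718072 + 737167731283965641 = 80669495984814098161, q_15 = 35·76005857833349793 + 24533469063926171 = 2684738493231168926 → 80669495984814098161/2684738493231168926

631/21
7602/253
349480566396/11630963077
8402028486421/279625514246
14391597365754151/478962648213371
737167731283965641/24533469063926171
80669495984814098161/2684738493231168926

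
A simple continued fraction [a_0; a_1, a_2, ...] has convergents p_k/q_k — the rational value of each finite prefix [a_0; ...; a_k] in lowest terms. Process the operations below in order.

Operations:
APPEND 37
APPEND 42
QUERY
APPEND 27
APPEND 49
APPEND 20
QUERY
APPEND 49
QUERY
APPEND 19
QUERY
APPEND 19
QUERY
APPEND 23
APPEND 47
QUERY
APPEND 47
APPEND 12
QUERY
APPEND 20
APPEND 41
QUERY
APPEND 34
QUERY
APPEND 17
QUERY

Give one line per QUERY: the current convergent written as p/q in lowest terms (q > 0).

APPEND 37: p_0 = 37·1 + 0 = 37, q_0 = 37·0 + 1 = 1 → 37/1
APPEND 42: p_1 = 42·37 + 1 = 1555, q_1 = 42·1 + 0 = 42 → 1555/42
APPEND 27: p_2 = 27·1555 + 37 = 42022, q_2 = 27·42 + 1 = 1135 → 42022/1135
APPEND 49: p_3 = 49·42022 + 1555 = 2060633, q_3 = 49·1135 + 42 = 55657 → 2060633/55657
APPEND 20: p_4 = 20·2060633 + 42022 = 41254682, q_4 = 20·55657 + 1135 = 1114275 → 41254682/1114275
APPEND 49: p_5 = 49·41254682 + 2060633 = 2023540051, q_5 = 49·1114275 + 55657 = 54655132 → 2023540051/54655132
APPEND 19: p_6 = 19·2023540051 + 41254682 = 38488515651, q_6 = 19·54655132 + 1114275 = 1039561783 → 38488515651/1039561783
APPEND 19: p_7 = 19·38488515651 + 2023540051 = 733305337420, q_7 = 19·1039561783 + 54655132 = 19806329009 → 733305337420/19806329009
APPEND 23: p_8 = 23·733305337420 + 38488515651 = 16904511276311, q_8 = 23·19806329009 + 1039561783 = 456585128990 → 16904511276311/456585128990
APPEND 47: p_9 = 47·16904511276311 + 733305337420 = 795245335324037, q_9 = 47·456585128990 + 19806329009 = 21479307391539 → 795245335324037/21479307391539
APPEND 47: p_10 = 47·795245335324037 + 16904511276311 = 37393435271506050, q_10 = 47·21479307391539 + 456585128990 = 1009984032531323 → 37393435271506050/1009984032531323
APPEND 12: p_11 = 12·37393435271506050 + 795245335324037 = 449516468593396637, q_11 = 12·1009984032531323 + 21479307391539 = 12141287697767415 → 449516468593396637/12141287697767415
APPEND 20: p_12 = 20·449516468593396637 + 37393435271506050 = 9027722807139438790, q_12 = 20·12141287697767415 + 1009984032531323 = 243835737987879623 → 9027722807139438790/243835737987879623
APPEND 41: p_13 = 41·9027722807139438790 + 449516468593396637 = 370586151561310387027, q_13 = 41·243835737987879623 + 12141287697767415 = 10009406545200831958 → 370586151561310387027/10009406545200831958
APPEND 34: p_14 = 34·370586151561310387027 + 9027722807139438790 = 12608956875891692597708, q_14 = 34·10009406545200831958 + 243835737987879623 = 340563658274816166195 → 12608956875891692597708/340563658274816166195
APPEND 17: p_15 = 17·12608956875891692597708 + 370586151561310387027 = 214722853041720084548063, q_15 = 17·340563658274816166195 + 10009406545200831958 = 5799591597217075657273 → 214722853041720084548063/5799591597217075657273

1555/42
41254682/1114275
2023540051/54655132
38488515651/1039561783
733305337420/19806329009
795245335324037/21479307391539
449516468593396637/12141287697767415
370586151561310387027/10009406545200831958
12608956875891692597708/340563658274816166195
214722853041720084548063/5799591597217075657273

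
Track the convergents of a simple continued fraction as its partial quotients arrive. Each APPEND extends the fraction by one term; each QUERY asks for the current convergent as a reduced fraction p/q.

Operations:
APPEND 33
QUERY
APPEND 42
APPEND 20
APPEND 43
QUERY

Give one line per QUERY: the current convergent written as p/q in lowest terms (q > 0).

APPEND 33: p_0 = 33·1 + 0 = 33, q_0 = 33·0 + 1 = 1 → 33/1
APPEND 42: p_1 = 42·33 + 1 = 1387, q_1 = 42·1 + 0 = 42 → 1387/42
APPEND 20: p_2 = 20·1387 + 33 = 27773, q_2 = 20·42 + 1 = 841 → 27773/841
APPEND 43: p_3 = 43·27773 + 1387 = 1195626, q_3 = 43·841 + 42 = 36205 → 1195626/36205

33/1
1195626/36205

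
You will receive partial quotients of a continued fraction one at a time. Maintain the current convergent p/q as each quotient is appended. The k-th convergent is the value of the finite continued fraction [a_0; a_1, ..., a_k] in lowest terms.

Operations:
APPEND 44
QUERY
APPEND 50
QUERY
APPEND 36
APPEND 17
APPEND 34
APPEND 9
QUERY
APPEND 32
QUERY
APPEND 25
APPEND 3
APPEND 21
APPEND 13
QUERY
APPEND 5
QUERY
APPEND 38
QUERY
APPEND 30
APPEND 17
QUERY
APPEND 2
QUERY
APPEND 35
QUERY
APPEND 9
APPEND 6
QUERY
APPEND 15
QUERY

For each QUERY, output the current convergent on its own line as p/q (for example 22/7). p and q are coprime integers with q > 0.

APPEND 44: p_0 = 44·1 + 0 = 44, q_0 = 44·0 + 1 = 1 → 44/1
APPEND 50: p_1 = 50·44 + 1 = 2201, q_1 = 50·1 + 0 = 50 → 2201/50
APPEND 36: p_2 = 36·2201 + 44 = 79280, q_2 = 36·50 + 1 = 1801 → 79280/1801
APPEND 17: p_3 = 17·79280 + 2201 = 1349961, q_3 = 17·1801 + 50 = 30667 → 1349961/30667
APPEND 34: p_4 = 34·1349961 + 79280 = 45977954, q_4 = 34·30667 + 1801 = 1044479 → 45977954/1044479
APPEND 9: p_5 = 9·45977954 + 1349961 = 415151547, q_5 = 9·1044479 + 30667 = 9430978 → 415151547/9430978
APPEND 32: p_6 = 32·415151547 + 45977954 = 13330827458, q_6 = 32·9430978 + 1044479 = 302835775 → 13330827458/302835775
APPEND 25: p_7 = 25·13330827458 + 415151547 = 333685837997, q_7 = 25·302835775 + 9430978 = 7580325353 → 333685837997/7580325353
APPEND 3: p_8 = 3·333685837997 + 13330827458 = 1014388341449, q_8 = 3·7580325353 + 302835775 = 23043811834 → 1014388341449/23043811834
APPEND 21: p_9 = 21·1014388341449 + 333685837997 = 21635841008426, q_9 = 21·23043811834 + 7580325353 = 491500373867 → 21635841008426/491500373867
APPEND 13: p_10 = 13·21635841008426 + 1014388341449 = 282280321450987, q_10 = 13·491500373867 + 23043811834 = 6412548672105 → 282280321450987/6412548672105
APPEND 5: p_11 = 5·282280321450987 + 21635841008426 = 1433037448263361, q_11 = 5·6412548672105 + 491500373867 = 32554243734392 → 1433037448263361/32554243734392
APPEND 38: p_12 = 38·1433037448263361 + 282280321450987 = 54737703355458705, q_12 = 38·32554243734392 + 6412548672105 = 1243473810579001 → 54737703355458705/1243473810579001
APPEND 30: p_13 = 30·54737703355458705 + 1433037448263361 = 1643564138112024511, q_13 = 30·1243473810579001 + 32554243734392 = 37336768561104422 → 1643564138112024511/37336768561104422
APPEND 17: p_14 = 17·1643564138112024511 + 54737703355458705 = 27995328051259875392, q_14 = 17·37336768561104422 + 1243473810579001 = 635968539349354175 → 27995328051259875392/635968539349354175
APPEND 2: p_15 = 2·27995328051259875392 + 1643564138112024511 = 57634220240631775295, q_15 = 2·635968539349354175 + 37336768561104422 = 1309273847259812772 → 57634220240631775295/1309273847259812772
APPEND 35: p_16 = 35·57634220240631775295 + 27995328051259875392 = 2045193036473372010717, q_16 = 35·1309273847259812772 + 635968539349354175 = 46460553193442801195 → 2045193036473372010717/46460553193442801195
APPEND 9: p_17 = 9·2045193036473372010717 + 57634220240631775295 = 18464371548500979871748, q_17 = 9·46460553193442801195 + 1309273847259812772 = 419454252588245023527 → 18464371548500979871748/419454252588245023527
APPEND 6: p_18 = 6·18464371548500979871748 + 2045193036473372010717 = 112831422327479251241205, q_18 = 6·419454252588245023527 + 46460553193442801195 = 2563186068722912942357 → 112831422327479251241205/2563186068722912942357
APPEND 15: p_19 = 15·112831422327479251241205 + 18464371548500979871748 = 1710935706460689748489823, q_19 = 15·2563186068722912942357 + 419454252588245023527 = 38867245283431939158882 → 1710935706460689748489823/38867245283431939158882

44/1
2201/50
415151547/9430978
13330827458/302835775
282280321450987/6412548672105
1433037448263361/32554243734392
54737703355458705/1243473810579001
27995328051259875392/635968539349354175
57634220240631775295/1309273847259812772
2045193036473372010717/46460553193442801195
112831422327479251241205/2563186068722912942357
1710935706460689748489823/38867245283431939158882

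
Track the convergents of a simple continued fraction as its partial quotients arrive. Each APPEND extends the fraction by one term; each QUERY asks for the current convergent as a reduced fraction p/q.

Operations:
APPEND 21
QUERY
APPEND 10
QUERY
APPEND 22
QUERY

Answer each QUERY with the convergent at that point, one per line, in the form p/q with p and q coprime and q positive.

APPEND 21: p_0 = 21·1 + 0 = 21, q_0 = 21·0 + 1 = 1 → 21/1
APPEND 10: p_1 = 10·21 + 1 = 211, q_1 = 10·1 + 0 = 10 → 211/10
APPEND 22: p_2 = 22·211 + 21 = 4663, q_2 = 22·10 + 1 = 221 → 4663/221

21/1
211/10
4663/221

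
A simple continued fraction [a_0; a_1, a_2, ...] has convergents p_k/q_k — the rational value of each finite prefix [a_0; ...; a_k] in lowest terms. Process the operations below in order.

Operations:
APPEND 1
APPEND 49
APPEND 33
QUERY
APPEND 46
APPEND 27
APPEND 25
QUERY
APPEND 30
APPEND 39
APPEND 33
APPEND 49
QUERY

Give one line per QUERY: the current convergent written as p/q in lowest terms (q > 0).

1651/1618
51414571/50386902
97619319266501/95668114651543

APPEND 1: p_0 = 1·1 + 0 = 1, q_0 = 1·0 + 1 = 1 → 1/1
APPEND 49: p_1 = 49·1 + 1 = 50, q_1 = 49·1 + 0 = 49 → 50/49
APPEND 33: p_2 = 33·50 + 1 = 1651, q_2 = 33·49 + 1 = 1618 → 1651/1618
APPEND 46: p_3 = 46·1651 + 50 = 75996, q_3 = 46·1618 + 49 = 74477 → 75996/74477
APPEND 27: p_4 = 27·75996 + 1651 = 2053543, q_4 = 27·74477 + 1618 = 2012497 → 2053543/2012497
APPEND 25: p_5 = 25·2053543 + 75996 = 51414571, q_5 = 25·2012497 + 74477 = 50386902 → 51414571/50386902
APPEND 30: p_6 = 30·51414571 + 2053543 = 1544490673, q_6 = 30·50386902 + 2012497 = 1513619557 → 1544490673/1513619557
APPEND 39: p_7 = 39·1544490673 + 51414571 = 60286550818, q_7 = 39·1513619557 + 50386902 = 59081549625 → 60286550818/59081549625
APPEND 33: p_8 = 33·60286550818 + 1544490673 = 1991000667667, q_8 = 33·59081549625 + 1513619557 = 1951204757182 → 1991000667667/1951204757182
APPEND 49: p_9 = 49·1991000667667 + 60286550818 = 97619319266501, q_9 = 49·1951204757182 + 59081549625 = 95668114651543 → 97619319266501/95668114651543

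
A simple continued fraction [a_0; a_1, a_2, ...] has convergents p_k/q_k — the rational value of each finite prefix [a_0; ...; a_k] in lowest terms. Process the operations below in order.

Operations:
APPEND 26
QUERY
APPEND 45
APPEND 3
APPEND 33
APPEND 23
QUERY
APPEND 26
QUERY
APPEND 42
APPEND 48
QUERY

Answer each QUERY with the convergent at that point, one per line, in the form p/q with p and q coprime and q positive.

26/1
2716573/104395
70748856/2718803
142830838056/5488836611

APPEND 26: p_0 = 26·1 + 0 = 26, q_0 = 26·0 + 1 = 1 → 26/1
APPEND 45: p_1 = 45·26 + 1 = 1171, q_1 = 45·1 + 0 = 45 → 1171/45
APPEND 3: p_2 = 3·1171 + 26 = 3539, q_2 = 3·45 + 1 = 136 → 3539/136
APPEND 33: p_3 = 33·3539 + 1171 = 117958, q_3 = 33·136 + 45 = 4533 → 117958/4533
APPEND 23: p_4 = 23·117958 + 3539 = 2716573, q_4 = 23·4533 + 136 = 104395 → 2716573/104395
APPEND 26: p_5 = 26·2716573 + 117958 = 70748856, q_5 = 26·104395 + 4533 = 2718803 → 70748856/2718803
APPEND 42: p_6 = 42·70748856 + 2716573 = 2974168525, q_6 = 42·2718803 + 104395 = 114294121 → 2974168525/114294121
APPEND 48: p_7 = 48·2974168525 + 70748856 = 142830838056, q_7 = 48·114294121 + 2718803 = 5488836611 → 142830838056/5488836611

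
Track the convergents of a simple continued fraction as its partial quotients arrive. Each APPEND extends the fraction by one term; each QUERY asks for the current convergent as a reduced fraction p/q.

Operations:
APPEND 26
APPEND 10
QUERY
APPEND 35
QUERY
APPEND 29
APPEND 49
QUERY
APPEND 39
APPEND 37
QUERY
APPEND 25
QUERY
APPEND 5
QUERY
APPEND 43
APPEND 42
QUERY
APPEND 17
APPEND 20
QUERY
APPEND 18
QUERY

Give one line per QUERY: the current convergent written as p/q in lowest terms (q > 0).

261/10
9161/351
13039731/499612
18839210974/721816721
471489089789/18064913082
2376284659919/91046382131
4313748922244771/165279538860161
1473041417074793031/56438983938209201
26588181890753901971/1018715396107733070

APPEND 26: p_0 = 26·1 + 0 = 26, q_0 = 26·0 + 1 = 1 → 26/1
APPEND 10: p_1 = 10·26 + 1 = 261, q_1 = 10·1 + 0 = 10 → 261/10
APPEND 35: p_2 = 35·261 + 26 = 9161, q_2 = 35·10 + 1 = 351 → 9161/351
APPEND 29: p_3 = 29·9161 + 261 = 265930, q_3 = 29·351 + 10 = 10189 → 265930/10189
APPEND 49: p_4 = 49·265930 + 9161 = 13039731, q_4 = 49·10189 + 351 = 499612 → 13039731/499612
APPEND 39: p_5 = 39·13039731 + 265930 = 508815439, q_5 = 39·499612 + 10189 = 19495057 → 508815439/19495057
APPEND 37: p_6 = 37·508815439 + 13039731 = 18839210974, q_6 = 37·19495057 + 499612 = 721816721 → 18839210974/721816721
APPEND 25: p_7 = 25·18839210974 + 508815439 = 471489089789, q_7 = 25·721816721 + 19495057 = 18064913082 → 471489089789/18064913082
APPEND 5: p_8 = 5·471489089789 + 18839210974 = 2376284659919, q_8 = 5·18064913082 + 721816721 = 91046382131 → 2376284659919/91046382131
APPEND 43: p_9 = 43·2376284659919 + 471489089789 = 102651729466306, q_9 = 43·91046382131 + 18064913082 = 3933059344715 → 102651729466306/3933059344715
APPEND 42: p_10 = 42·102651729466306 + 2376284659919 = 4313748922244771, q_10 = 42·3933059344715 + 91046382131 = 165279538860161 → 4313748922244771/165279538860161
APPEND 17: p_11 = 17·4313748922244771 + 102651729466306 = 73436383407627413, q_11 = 17·165279538860161 + 3933059344715 = 2813685219967452 → 73436383407627413/2813685219967452
APPEND 20: p_12 = 20·73436383407627413 + 4313748922244771 = 1473041417074793031, q_12 = 20·2813685219967452 + 165279538860161 = 56438983938209201 → 1473041417074793031/56438983938209201
APPEND 18: p_13 = 18·1473041417074793031 + 73436383407627413 = 26588181890753901971, q_13 = 18·56438983938209201 + 2813685219967452 = 1018715396107733070 → 26588181890753901971/1018715396107733070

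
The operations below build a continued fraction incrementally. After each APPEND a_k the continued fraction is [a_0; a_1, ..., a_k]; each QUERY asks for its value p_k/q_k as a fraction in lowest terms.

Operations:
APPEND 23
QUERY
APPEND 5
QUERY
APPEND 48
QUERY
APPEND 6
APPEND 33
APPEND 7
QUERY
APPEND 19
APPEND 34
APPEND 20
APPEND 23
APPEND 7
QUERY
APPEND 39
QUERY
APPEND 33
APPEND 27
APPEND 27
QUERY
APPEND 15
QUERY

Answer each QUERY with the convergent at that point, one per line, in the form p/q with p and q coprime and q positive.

23/1
116/5
5591/241
7848721/338319
16636255353247/717105535393
651175927845806/28068928521331
15716554318265173612/677461836189776617
236329612880510600801/10186984388937132118

APPEND 23: p_0 = 23·1 + 0 = 23, q_0 = 23·0 + 1 = 1 → 23/1
APPEND 5: p_1 = 5·23 + 1 = 116, q_1 = 5·1 + 0 = 5 → 116/5
APPEND 48: p_2 = 48·116 + 23 = 5591, q_2 = 48·5 + 1 = 241 → 5591/241
APPEND 6: p_3 = 6·5591 + 116 = 33662, q_3 = 6·241 + 5 = 1451 → 33662/1451
APPEND 33: p_4 = 33·33662 + 5591 = 1116437, q_4 = 33·1451 + 241 = 48124 → 1116437/48124
APPEND 7: p_5 = 7·1116437 + 33662 = 7848721, q_5 = 7·48124 + 1451 = 338319 → 7848721/338319
APPEND 19: p_6 = 19·7848721 + 1116437 = 150242136, q_6 = 19·338319 + 48124 = 6476185 → 150242136/6476185
APPEND 34: p_7 = 34·150242136 + 7848721 = 5116081345, q_7 = 34·6476185 + 338319 = 220528609 → 5116081345/220528609
APPEND 20: p_8 = 20·5116081345 + 150242136 = 102471869036, q_8 = 20·220528609 + 6476185 = 4417048365 → 102471869036/4417048365
APPEND 23: p_9 = 23·102471869036 + 5116081345 = 2361969069173, q_9 = 23·4417048365 + 220528609 = 101812641004 → 2361969069173/101812641004
APPEND 7: p_10 = 7·2361969069173 + 102471869036 = 16636255353247, q_10 = 7·101812641004 + 4417048365 = 717105535393 → 16636255353247/717105535393
APPEND 39: p_11 = 39·16636255353247 + 2361969069173 = 651175927845806, q_11 = 39·717105535393 + 101812641004 = 28068928521331 → 651175927845806/28068928521331
APPEND 33: p_12 = 33·651175927845806 + 16636255353247 = 21505441874264845, q_12 = 33·28068928521331 + 717105535393 = 926991746739316 → 21505441874264845/926991746739316
APPEND 27: p_13 = 27·21505441874264845 + 651175927845806 = 581298106532996621, q_13 = 27·926991746739316 + 28068928521331 = 25056846090482863 → 581298106532996621/25056846090482863
APPEND 27: p_14 = 27·581298106532996621 + 21505441874264845 = 15716554318265173612, q_14 = 27·25056846090482863 + 926991746739316 = 677461836189776617 → 15716554318265173612/677461836189776617
APPEND 15: p_15 = 15·15716554318265173612 + 581298106532996621 = 236329612880510600801, q_15 = 15·677461836189776617 + 25056846090482863 = 10186984388937132118 → 236329612880510600801/10186984388937132118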